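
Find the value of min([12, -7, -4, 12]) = -7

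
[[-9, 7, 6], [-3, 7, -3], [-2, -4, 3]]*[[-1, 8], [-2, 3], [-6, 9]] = C[0][0] = (-9)*(-1) + (7)*(-2) + (6)*(-6) = -41
C[0][1] = (-9)*(8) + (7)*(3) + (6)*(9) = 3
C[1][0] = (-3)*(-1) + (7)*(-2) + (-3)*(-6) = 7
C[1][1] = (-3)*(8) + (7)*(3) + (-3)*(9) = -30
C[2][0] = (-2)*(-1) + (-4)*(-2) + (3)*(-6) = -8
C[2][1] = (-2)*(8) + (-4)*(3) + (3)*(9) = -1
= [[-41, 3], [7, -30], [-8, -1]]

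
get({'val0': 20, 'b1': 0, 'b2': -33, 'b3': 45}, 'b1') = 0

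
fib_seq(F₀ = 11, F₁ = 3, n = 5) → F_2 = F_1 + F_0 = 14
F_3 = F_2 + F_1 = 17
F_4 = F_3 + F_2 = 31
= [11, 3, 14, 17, 31]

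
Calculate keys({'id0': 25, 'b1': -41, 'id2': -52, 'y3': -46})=['id0', 'b1', 'id2', 'y3']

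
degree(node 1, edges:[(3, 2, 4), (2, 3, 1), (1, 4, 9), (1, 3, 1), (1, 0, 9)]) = incident: (1,4), (1,3), (1,0)
= 3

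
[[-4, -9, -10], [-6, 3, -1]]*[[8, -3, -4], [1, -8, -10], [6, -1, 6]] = [[-101, 94, 46], [-51, -5, -12]]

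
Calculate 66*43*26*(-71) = -5238948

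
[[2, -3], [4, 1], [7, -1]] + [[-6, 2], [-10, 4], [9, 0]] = [[-4, -1], [-6, 5], [16, -1]]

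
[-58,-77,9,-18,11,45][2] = 9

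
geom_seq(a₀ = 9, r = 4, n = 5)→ [9, 36, 144, 576, 2304]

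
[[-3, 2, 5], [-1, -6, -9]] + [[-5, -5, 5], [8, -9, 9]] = [[-8, -3, 10], [7, -15, 0]]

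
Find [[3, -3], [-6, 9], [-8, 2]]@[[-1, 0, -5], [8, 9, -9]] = C[0][0] = (3)*(-1) + (-3)*(8) = -27
C[0][1] = (3)*(0) + (-3)*(9) = -27
C[0][2] = (3)*(-5) + (-3)*(-9) = 12
C[1][0] = (-6)*(-1) + (9)*(8) = 78
C[1][1] = (-6)*(0) + (9)*(9) = 81
C[1][2] = (-6)*(-5) + (9)*(-9) = -51
... (3 more cells)
= [[-27, -27, 12], [78, 81, -51], [24, 18, 22]]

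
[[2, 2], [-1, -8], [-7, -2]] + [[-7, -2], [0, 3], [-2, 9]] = [[-5, 0], [-1, -5], [-9, 7]]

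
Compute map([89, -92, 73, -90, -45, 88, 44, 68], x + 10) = 89+10=99, -92+10=-82, 73+10=83, -90+10=-80, -45+10=-35, 88+10=98, 44+10=54, 68+10=78
= [99, -82, 83, -80, -35, 98, 54, 78]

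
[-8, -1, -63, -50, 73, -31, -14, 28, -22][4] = 73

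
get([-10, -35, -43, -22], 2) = -43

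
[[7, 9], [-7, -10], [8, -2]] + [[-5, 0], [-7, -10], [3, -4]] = [[2, 9], [-14, -20], [11, -6]]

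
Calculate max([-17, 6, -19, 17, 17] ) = 17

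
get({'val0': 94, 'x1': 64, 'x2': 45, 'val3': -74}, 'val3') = -74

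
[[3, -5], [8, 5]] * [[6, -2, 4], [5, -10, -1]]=[[-7, 44, 17], [73, -66, 27]]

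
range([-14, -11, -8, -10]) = 6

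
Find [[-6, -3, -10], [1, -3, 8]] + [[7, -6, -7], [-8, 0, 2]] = [[1, -9, -17], [-7, -3, 10]]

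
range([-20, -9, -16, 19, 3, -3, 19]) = 39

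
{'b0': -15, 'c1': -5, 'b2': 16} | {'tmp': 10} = {'b0': -15, 'c1': -5, 'b2': 16, 'tmp': 10}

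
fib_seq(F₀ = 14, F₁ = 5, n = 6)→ [14, 5, 19, 24, 43, 67]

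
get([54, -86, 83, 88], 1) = -86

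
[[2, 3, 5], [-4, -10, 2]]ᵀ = [[2, -4], [3, -10], [5, 2]]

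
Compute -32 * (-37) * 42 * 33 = 1641024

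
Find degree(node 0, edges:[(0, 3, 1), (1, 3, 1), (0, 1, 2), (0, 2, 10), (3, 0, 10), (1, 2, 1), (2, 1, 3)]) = incident: (0,3), (0,1), (0,2), (3,0)
= 4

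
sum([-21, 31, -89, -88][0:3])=slice → [-21, 31, -89]
(-21) + 31 + (-89)
= -79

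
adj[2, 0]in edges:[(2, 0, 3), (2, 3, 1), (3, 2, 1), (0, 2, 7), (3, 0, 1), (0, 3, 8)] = 3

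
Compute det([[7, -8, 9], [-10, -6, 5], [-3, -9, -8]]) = 2059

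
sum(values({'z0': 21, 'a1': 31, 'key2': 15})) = 21 + 31 + 15
= 67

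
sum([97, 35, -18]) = 97 + 35 + (-18)
= 114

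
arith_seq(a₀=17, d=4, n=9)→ [17, 21, 25, 29, 33, 37, 41, 45, 49]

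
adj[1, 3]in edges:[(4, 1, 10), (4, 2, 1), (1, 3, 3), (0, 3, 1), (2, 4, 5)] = 3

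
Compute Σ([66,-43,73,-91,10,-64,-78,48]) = -79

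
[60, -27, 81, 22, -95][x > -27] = [60, 81, 22]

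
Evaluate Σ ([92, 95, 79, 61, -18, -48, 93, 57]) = 411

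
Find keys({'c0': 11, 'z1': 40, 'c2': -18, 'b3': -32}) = ['c0', 'z1', 'c2', 'b3']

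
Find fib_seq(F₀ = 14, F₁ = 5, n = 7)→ F_2 = F_1 + F_0 = 19
F_3 = F_2 + F_1 = 24
F_4 = F_3 + F_2 = 43
...
= [14, 5, 19, 24, 43, 67, 110]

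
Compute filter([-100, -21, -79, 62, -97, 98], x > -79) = [-21, 62, 98]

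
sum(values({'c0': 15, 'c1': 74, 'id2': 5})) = 15 + 74 + 5
= 94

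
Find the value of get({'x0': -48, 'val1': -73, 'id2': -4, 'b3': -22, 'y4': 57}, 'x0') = -48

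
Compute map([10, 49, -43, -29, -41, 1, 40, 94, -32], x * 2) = [20, 98, -86, -58, -82, 2, 80, 188, -64]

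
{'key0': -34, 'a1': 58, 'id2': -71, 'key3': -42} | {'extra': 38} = {'key0': -34, 'a1': 58, 'id2': -71, 'key3': -42, 'extra': 38}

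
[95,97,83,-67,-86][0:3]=[95, 97, 83]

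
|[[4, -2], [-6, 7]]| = 16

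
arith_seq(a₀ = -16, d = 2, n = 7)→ [-16, -14, -12, -10, -8, -6, -4]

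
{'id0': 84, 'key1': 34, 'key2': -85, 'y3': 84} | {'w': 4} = {'id0': 84, 'key1': 34, 'key2': -85, 'y3': 84, 'w': 4}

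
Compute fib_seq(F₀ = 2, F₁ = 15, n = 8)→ [2, 15, 17, 32, 49, 81, 130, 211]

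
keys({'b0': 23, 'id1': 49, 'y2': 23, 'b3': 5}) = ['b0', 'id1', 'y2', 'b3']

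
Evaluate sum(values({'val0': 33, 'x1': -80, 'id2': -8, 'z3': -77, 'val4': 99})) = 33 + (-80) + (-8) + (-77) + 99
= -33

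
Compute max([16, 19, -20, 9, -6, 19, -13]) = 19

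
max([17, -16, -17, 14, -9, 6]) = 17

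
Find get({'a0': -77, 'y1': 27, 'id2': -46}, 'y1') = 27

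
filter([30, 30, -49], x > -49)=keep x where x > -49: 30✓, 30✓, -49✗
= [30, 30]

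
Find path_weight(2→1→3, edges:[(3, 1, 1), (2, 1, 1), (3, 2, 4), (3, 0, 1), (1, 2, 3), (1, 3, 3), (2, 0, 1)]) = w(2→1)=1 + w(1→3)=3
= 4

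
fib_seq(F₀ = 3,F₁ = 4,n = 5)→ F_2 = F_1 + F_0 = 7
F_3 = F_2 + F_1 = 11
F_4 = F_3 + F_2 = 18
= [3, 4, 7, 11, 18]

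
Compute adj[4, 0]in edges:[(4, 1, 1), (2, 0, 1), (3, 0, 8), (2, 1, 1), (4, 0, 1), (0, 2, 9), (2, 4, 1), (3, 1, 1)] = 1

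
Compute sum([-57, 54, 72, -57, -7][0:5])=5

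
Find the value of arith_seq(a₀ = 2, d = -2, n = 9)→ a_0 = 2 + 0*-2 = 2
a_1 = 2 + 1*-2 = 0
a_2 = 2 + 2*-2 = -2
...
= [2, 0, -2, -4, -6, -8, -10, -12, -14]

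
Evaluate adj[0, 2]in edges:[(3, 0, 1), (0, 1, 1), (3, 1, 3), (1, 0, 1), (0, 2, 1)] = 1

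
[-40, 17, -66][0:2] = [-40, 17]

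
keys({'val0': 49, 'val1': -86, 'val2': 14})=['val0', 'val1', 'val2']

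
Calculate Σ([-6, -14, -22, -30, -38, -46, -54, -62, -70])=(-6) + (-14) + (-22) + (-30) + (-38) + (-46) + (-54) + (-62) + (-70)
= -342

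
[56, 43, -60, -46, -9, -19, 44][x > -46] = [56, 43, -9, -19, 44]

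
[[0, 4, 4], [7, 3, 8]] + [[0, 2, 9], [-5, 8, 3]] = [[0, 6, 13], [2, 11, 11]]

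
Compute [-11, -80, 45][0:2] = [-11, -80]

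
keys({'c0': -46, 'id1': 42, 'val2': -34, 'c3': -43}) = ['c0', 'id1', 'val2', 'c3']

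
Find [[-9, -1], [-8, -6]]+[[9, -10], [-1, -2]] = [[0, -11], [-9, -8]]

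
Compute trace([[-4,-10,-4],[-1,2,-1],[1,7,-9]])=diagonal: (-4) + 2 + (-9)
= -11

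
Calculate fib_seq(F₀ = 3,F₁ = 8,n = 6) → F_2 = F_1 + F_0 = 11
F_3 = F_2 + F_1 = 19
F_4 = F_3 + F_2 = 30
...
= [3, 8, 11, 19, 30, 49]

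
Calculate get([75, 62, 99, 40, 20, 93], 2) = 99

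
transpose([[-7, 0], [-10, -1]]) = [[-7, -10], [0, -1]]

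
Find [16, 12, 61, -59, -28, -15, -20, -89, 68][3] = -59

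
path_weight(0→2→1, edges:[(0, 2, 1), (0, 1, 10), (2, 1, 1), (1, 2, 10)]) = 2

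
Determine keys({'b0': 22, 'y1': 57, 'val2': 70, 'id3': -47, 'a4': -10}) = ['b0', 'y1', 'val2', 'id3', 'a4']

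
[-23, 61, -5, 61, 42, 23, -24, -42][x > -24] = [-23, 61, -5, 61, 42, 23]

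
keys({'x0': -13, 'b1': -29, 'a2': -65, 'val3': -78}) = ['x0', 'b1', 'a2', 'val3']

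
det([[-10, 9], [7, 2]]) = (-10)*(2) - (9)*(7)
= -83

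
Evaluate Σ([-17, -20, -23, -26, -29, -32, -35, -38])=(-17) + (-20) + (-23) + (-26) + (-29) + (-32) + (-35) + (-38)
= -220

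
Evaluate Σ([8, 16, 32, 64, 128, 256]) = 504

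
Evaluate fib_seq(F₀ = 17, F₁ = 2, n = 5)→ F_2 = F_1 + F_0 = 19
F_3 = F_2 + F_1 = 21
F_4 = F_3 + F_2 = 40
= [17, 2, 19, 21, 40]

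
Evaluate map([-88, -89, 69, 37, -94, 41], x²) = (-88)²=7744, (-89)²=7921, (69)²=4761, (37)²=1369, (-94)²=8836, (41)²=1681
= [7744, 7921, 4761, 1369, 8836, 1681]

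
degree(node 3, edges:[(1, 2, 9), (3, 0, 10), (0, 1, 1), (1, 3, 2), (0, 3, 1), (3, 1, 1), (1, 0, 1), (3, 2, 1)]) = 5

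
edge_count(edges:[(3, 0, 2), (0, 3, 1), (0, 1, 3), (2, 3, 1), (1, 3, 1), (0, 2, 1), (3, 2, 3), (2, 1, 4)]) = 8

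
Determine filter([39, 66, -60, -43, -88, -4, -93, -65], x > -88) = [39, 66, -60, -43, -4, -65]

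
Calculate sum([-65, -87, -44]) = -196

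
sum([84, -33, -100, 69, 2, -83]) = -61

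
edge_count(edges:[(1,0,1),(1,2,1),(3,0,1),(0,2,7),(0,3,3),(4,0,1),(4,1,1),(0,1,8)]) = 8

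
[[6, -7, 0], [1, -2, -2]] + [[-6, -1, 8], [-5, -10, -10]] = [[0, -8, 8], [-4, -12, -12]]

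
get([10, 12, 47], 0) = 10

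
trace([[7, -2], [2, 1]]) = 8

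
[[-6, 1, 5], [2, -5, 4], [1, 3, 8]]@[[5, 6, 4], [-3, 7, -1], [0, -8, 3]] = C[0][0] = (-6)*(5) + (1)*(-3) + (5)*(0) = -33
C[0][1] = (-6)*(6) + (1)*(7) + (5)*(-8) = -69
C[0][2] = (-6)*(4) + (1)*(-1) + (5)*(3) = -10
C[1][0] = (2)*(5) + (-5)*(-3) + (4)*(0) = 25
C[1][1] = (2)*(6) + (-5)*(7) + (4)*(-8) = -55
C[1][2] = (2)*(4) + (-5)*(-1) + (4)*(3) = 25
... (3 more cells)
= [[-33, -69, -10], [25, -55, 25], [-4, -37, 25]]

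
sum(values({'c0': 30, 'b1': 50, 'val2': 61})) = 141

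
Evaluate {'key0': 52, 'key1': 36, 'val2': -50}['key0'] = 52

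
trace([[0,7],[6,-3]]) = -3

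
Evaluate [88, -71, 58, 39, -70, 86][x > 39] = keep x where x > 39: 88✓, -71✗, 58✓, 39✗, -70✗, 86✓
= [88, 58, 86]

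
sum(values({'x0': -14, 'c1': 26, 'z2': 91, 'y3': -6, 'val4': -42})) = (-14) + 26 + 91 + (-6) + (-42)
= 55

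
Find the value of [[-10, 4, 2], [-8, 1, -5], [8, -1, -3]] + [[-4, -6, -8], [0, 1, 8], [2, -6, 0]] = [[-14, -2, -6], [-8, 2, 3], [10, -7, -3]]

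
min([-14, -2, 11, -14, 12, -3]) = -14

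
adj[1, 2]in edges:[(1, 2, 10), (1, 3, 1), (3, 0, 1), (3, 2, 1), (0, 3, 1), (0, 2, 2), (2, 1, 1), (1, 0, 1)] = 10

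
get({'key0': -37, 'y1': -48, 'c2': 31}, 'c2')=31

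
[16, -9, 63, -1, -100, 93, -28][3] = -1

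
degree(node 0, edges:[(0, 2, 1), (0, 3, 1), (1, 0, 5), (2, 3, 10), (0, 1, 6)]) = incident: (0,2), (0,3), (1,0), (0,1)
= 4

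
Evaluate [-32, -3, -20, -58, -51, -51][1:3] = [-3, -20]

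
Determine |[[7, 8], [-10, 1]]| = 87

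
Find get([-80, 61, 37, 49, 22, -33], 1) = 61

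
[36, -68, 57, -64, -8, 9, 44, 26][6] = 44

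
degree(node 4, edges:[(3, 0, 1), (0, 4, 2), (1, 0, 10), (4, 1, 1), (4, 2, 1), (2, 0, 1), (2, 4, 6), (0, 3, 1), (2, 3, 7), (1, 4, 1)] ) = 5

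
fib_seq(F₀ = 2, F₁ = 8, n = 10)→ [2, 8, 10, 18, 28, 46, 74, 120, 194, 314]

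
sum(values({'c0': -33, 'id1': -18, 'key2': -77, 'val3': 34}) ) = (-33) + (-18) + (-77) + 34
= -94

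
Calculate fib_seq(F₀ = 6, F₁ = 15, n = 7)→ F_2 = F_1 + F_0 = 21
F_3 = F_2 + F_1 = 36
F_4 = F_3 + F_2 = 57
...
= [6, 15, 21, 36, 57, 93, 150]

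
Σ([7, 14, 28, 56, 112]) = 217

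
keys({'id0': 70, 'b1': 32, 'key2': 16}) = ['id0', 'b1', 'key2']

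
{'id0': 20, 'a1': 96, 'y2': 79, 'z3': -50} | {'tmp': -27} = {'id0': 20, 'a1': 96, 'y2': 79, 'z3': -50, 'tmp': -27}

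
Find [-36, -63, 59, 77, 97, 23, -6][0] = -36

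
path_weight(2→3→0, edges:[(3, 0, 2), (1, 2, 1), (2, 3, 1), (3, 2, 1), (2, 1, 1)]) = w(2→3)=1 + w(3→0)=2
= 3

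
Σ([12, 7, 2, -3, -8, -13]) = -3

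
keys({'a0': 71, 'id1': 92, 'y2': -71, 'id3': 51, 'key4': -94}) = ['a0', 'id1', 'y2', 'id3', 'key4']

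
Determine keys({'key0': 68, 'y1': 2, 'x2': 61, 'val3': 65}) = ['key0', 'y1', 'x2', 'val3']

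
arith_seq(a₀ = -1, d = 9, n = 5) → [-1, 8, 17, 26, 35]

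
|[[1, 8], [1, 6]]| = -2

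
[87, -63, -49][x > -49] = [87]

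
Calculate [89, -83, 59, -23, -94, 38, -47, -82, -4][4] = -94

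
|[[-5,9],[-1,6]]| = -21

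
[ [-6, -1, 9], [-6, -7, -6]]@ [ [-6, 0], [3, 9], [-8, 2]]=C[0][0] = (-6)*(-6) + (-1)*(3) + (9)*(-8) = -39
C[0][1] = (-6)*(0) + (-1)*(9) + (9)*(2) = 9
C[1][0] = (-6)*(-6) + (-7)*(3) + (-6)*(-8) = 63
C[1][1] = (-6)*(0) + (-7)*(9) + (-6)*(2) = -75
= [[-39, 9], [63, -75]]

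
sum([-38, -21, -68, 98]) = (-38) + (-21) + (-68) + 98
= -29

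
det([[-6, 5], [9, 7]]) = (-6)*(7) - (5)*(9)
= -87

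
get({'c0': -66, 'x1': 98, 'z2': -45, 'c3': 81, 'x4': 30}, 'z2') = -45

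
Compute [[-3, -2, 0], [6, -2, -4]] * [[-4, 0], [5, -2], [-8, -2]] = [[2, 4], [-2, 12]]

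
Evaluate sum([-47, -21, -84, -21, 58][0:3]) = -152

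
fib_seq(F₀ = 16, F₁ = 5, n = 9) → F_2 = F_1 + F_0 = 21
F_3 = F_2 + F_1 = 26
F_4 = F_3 + F_2 = 47
...
= [16, 5, 21, 26, 47, 73, 120, 193, 313]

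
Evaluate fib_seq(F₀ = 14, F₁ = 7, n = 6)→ F_2 = F_1 + F_0 = 21
F_3 = F_2 + F_1 = 28
F_4 = F_3 + F_2 = 49
...
= [14, 7, 21, 28, 49, 77]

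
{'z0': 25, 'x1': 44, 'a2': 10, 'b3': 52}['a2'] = 10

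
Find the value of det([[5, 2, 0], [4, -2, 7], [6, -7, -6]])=(1)*(5)*det([[-2, 7], [-7, -6]]) + (-1)*(2)*det([[4, 7], [6, -6]]) + (1)*(0)*det([[4, -2], [6, -7]])
= 305 + 132 + 0
= 437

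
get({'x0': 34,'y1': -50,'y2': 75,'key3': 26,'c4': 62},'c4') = 62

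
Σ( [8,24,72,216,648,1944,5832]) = 8744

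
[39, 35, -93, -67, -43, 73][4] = -43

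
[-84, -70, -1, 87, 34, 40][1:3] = [-70, -1]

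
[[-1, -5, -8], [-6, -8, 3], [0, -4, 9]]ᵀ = [[-1, -6, 0], [-5, -8, -4], [-8, 3, 9]]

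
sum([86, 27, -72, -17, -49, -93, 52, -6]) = -72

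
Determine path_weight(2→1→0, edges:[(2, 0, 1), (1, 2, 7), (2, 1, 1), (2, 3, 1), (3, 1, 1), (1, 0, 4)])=w(2→1)=1 + w(1→0)=4
= 5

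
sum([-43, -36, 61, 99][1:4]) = 124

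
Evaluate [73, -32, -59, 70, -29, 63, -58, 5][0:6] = [73, -32, -59, 70, -29, 63]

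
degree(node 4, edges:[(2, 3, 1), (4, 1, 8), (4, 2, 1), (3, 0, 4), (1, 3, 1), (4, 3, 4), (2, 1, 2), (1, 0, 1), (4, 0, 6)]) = incident: (4,1), (4,2), (4,3), (4,0)
= 4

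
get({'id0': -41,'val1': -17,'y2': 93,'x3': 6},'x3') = 6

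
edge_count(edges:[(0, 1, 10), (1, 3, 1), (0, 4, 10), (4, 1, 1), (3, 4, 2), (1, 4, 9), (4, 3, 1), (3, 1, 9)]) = 8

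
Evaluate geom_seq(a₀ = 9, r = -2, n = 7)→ [9, -18, 36, -72, 144, -288, 576]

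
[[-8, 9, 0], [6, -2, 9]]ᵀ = [[-8, 6], [9, -2], [0, 9]]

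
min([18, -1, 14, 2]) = -1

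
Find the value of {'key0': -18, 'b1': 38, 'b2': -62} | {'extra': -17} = {'key0': -18, 'b1': 38, 'b2': -62, 'extra': -17}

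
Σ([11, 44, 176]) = 11 + 44 + 176
= 231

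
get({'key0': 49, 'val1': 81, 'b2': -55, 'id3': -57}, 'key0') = 49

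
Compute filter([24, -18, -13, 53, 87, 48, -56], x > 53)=keep x where x > 53: 24✗, -18✗, -13✗, 53✗, 87✓, 48✗, -56✗
= [87]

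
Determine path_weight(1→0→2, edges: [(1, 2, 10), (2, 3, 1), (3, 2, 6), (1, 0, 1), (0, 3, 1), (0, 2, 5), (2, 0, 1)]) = w(1→0)=1 + w(0→2)=5
= 6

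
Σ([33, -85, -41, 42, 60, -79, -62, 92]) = 33 + (-85) + (-41) + 42 + 60 + (-79) + (-62) + 92
= -40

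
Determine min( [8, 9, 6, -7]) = -7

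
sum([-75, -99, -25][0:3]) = -199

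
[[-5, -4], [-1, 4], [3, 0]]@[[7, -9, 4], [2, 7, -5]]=[[-43, 17, 0], [1, 37, -24], [21, -27, 12]]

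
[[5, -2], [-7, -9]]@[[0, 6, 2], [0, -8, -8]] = [[0, 46, 26], [0, 30, 58]]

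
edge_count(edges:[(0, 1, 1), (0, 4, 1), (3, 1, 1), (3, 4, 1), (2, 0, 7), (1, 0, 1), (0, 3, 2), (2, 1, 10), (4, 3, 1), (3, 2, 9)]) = 10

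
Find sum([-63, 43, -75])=-95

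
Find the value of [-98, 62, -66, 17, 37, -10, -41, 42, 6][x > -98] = [62, -66, 17, 37, -10, -41, 42, 6]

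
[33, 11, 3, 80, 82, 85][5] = 85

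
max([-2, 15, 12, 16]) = 16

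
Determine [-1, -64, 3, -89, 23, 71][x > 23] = keep x where x > 23: -1✗, -64✗, 3✗, -89✗, 23✗, 71✓
= [71]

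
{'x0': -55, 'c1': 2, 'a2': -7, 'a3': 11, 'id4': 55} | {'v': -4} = {'x0': -55, 'c1': 2, 'a2': -7, 'a3': 11, 'id4': 55, 'v': -4}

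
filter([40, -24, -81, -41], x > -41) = [40, -24]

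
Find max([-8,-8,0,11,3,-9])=11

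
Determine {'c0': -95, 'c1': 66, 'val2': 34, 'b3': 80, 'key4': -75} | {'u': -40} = {'c0': -95, 'c1': 66, 'val2': 34, 'b3': 80, 'key4': -75, 'u': -40}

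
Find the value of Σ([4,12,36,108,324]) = 484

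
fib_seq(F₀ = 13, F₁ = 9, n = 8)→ F_2 = F_1 + F_0 = 22
F_3 = F_2 + F_1 = 31
F_4 = F_3 + F_2 = 53
...
= [13, 9, 22, 31, 53, 84, 137, 221]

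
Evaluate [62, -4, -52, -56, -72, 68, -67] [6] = -67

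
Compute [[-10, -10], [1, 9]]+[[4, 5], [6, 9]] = [[-6, -5], [7, 18]]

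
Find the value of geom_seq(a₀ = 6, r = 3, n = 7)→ a_0 = 6*3^0 = 6
a_1 = 6*3^1 = 18
a_2 = 6*3^2 = 54
...
= [6, 18, 54, 162, 486, 1458, 4374]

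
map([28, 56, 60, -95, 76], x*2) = [56, 112, 120, -190, 152]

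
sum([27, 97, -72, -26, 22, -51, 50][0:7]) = 47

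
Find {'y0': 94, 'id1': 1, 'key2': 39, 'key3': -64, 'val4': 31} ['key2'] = 39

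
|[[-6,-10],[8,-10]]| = (-6)*(-10) - (-10)*(8)
= 140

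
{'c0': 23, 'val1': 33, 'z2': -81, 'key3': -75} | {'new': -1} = {'c0': 23, 'val1': 33, 'z2': -81, 'key3': -75, 'new': -1}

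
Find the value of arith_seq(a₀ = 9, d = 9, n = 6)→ [9, 18, 27, 36, 45, 54]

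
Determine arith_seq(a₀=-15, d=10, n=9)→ a_0 = -15 + 0*10 = -15
a_1 = -15 + 1*10 = -5
a_2 = -15 + 2*10 = 5
...
= [-15, -5, 5, 15, 25, 35, 45, 55, 65]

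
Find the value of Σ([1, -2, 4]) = 1 + -2 + 4
= 3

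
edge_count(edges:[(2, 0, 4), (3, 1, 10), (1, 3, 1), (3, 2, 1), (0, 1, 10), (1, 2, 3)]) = 6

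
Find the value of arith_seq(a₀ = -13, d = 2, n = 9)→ a_0 = -13 + 0*2 = -13
a_1 = -13 + 1*2 = -11
a_2 = -13 + 2*2 = -9
...
= [-13, -11, -9, -7, -5, -3, -1, 1, 3]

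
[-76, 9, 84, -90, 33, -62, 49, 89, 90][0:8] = [-76, 9, 84, -90, 33, -62, 49, 89]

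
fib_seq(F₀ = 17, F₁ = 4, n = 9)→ F_2 = F_1 + F_0 = 21
F_3 = F_2 + F_1 = 25
F_4 = F_3 + F_2 = 46
...
= [17, 4, 21, 25, 46, 71, 117, 188, 305]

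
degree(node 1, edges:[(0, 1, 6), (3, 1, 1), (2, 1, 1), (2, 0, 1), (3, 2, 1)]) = incident: (0,1), (3,1), (2,1)
= 3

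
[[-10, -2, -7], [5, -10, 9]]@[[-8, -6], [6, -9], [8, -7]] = [[12, 127], [-28, -3]]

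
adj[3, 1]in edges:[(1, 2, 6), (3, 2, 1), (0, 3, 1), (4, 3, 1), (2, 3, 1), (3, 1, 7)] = 7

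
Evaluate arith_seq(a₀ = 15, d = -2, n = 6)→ a_0 = 15 + 0*-2 = 15
a_1 = 15 + 1*-2 = 13
a_2 = 15 + 2*-2 = 11
...
= [15, 13, 11, 9, 7, 5]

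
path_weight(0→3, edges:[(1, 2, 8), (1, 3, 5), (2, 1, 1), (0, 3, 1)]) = w(0→3)=1
= 1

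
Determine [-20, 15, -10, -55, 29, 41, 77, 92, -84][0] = -20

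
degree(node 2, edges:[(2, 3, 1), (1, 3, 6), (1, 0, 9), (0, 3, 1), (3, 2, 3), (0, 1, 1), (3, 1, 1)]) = 2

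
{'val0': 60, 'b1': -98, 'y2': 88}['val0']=60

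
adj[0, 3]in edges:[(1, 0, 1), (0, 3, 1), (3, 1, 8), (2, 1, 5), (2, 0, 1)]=1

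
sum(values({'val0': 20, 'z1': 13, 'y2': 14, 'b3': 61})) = 20 + 13 + 14 + 61
= 108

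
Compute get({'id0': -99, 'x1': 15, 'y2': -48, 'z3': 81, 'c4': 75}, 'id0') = -99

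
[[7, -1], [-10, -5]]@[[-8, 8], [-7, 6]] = C[0][0] = (7)*(-8) + (-1)*(-7) = -49
C[0][1] = (7)*(8) + (-1)*(6) = 50
C[1][0] = (-10)*(-8) + (-5)*(-7) = 115
C[1][1] = (-10)*(8) + (-5)*(6) = -110
= [[-49, 50], [115, -110]]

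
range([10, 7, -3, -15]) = 25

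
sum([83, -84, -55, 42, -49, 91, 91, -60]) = 83 + (-84) + (-55) + 42 + (-49) + 91 + 91 + (-60)
= 59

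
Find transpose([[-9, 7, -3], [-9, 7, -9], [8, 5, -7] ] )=[[-9, -9, 8], [7, 7, 5], [-3, -9, -7]]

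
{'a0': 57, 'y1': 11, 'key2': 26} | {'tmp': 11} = {'a0': 57, 'y1': 11, 'key2': 26, 'tmp': 11}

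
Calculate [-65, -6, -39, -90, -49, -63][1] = -6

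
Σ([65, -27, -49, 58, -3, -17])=65 + (-27) + (-49) + 58 + (-3) + (-17)
= 27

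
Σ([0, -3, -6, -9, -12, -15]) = 0 + (-3) + (-6) + (-9) + (-12) + (-15)
= -45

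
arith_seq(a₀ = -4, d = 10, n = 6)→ a_0 = -4 + 0*10 = -4
a_1 = -4 + 1*10 = 6
a_2 = -4 + 2*10 = 16
...
= [-4, 6, 16, 26, 36, 46]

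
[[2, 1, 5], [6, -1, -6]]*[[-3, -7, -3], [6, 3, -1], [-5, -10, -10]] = C[0][0] = (2)*(-3) + (1)*(6) + (5)*(-5) = -25
C[0][1] = (2)*(-7) + (1)*(3) + (5)*(-10) = -61
C[0][2] = (2)*(-3) + (1)*(-1) + (5)*(-10) = -57
C[1][0] = (6)*(-3) + (-1)*(6) + (-6)*(-5) = 6
C[1][1] = (6)*(-7) + (-1)*(3) + (-6)*(-10) = 15
C[1][2] = (6)*(-3) + (-1)*(-1) + (-6)*(-10) = 43
= [[-25, -61, -57], [6, 15, 43]]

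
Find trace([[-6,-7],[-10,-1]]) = diagonal: (-6) + (-1)
= -7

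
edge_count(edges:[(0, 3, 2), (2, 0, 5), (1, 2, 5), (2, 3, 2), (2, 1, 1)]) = 5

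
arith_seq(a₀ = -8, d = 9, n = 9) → [-8, 1, 10, 19, 28, 37, 46, 55, 64]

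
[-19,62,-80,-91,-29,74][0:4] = [-19, 62, -80, -91]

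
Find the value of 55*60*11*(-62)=-2250600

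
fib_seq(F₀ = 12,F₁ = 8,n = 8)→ F_2 = F_1 + F_0 = 20
F_3 = F_2 + F_1 = 28
F_4 = F_3 + F_2 = 48
...
= [12, 8, 20, 28, 48, 76, 124, 200]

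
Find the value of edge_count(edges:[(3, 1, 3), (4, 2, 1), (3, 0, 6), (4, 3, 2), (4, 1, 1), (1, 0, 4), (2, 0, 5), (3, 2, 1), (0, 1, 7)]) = 9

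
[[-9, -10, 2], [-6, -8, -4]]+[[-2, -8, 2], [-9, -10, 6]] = [[-11, -18, 4], [-15, -18, 2]]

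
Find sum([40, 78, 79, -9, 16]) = 40 + 78 + 79 + (-9) + 16
= 204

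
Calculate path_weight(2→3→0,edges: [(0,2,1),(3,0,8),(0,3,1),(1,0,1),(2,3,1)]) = w(2→3)=1 + w(3→0)=8
= 9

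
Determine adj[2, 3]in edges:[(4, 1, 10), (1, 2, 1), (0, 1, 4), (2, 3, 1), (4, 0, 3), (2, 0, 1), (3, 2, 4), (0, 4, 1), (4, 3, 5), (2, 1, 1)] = 1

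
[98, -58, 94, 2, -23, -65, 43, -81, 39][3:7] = [2, -23, -65, 43]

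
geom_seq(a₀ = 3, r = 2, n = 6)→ a_0 = 3*2^0 = 3
a_1 = 3*2^1 = 6
a_2 = 3*2^2 = 12
...
= [3, 6, 12, 24, 48, 96]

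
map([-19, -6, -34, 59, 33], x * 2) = [-38, -12, -68, 118, 66]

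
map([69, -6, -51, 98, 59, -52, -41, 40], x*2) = 69*2=138, -6*2=-12, -51*2=-102, 98*2=196, 59*2=118, -52*2=-104, -41*2=-82, 40*2=80
= [138, -12, -102, 196, 118, -104, -82, 80]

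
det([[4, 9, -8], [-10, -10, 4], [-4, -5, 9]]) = (1)*(4)*det([[-10, 4], [-5, 9]]) + (-1)*(9)*det([[-10, 4], [-4, 9]]) + (1)*(-8)*det([[-10, -10], [-4, -5]])
= -280 + 666 + -80
= 306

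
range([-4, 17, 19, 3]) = 23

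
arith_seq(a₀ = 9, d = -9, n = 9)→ a_0 = 9 + 0*-9 = 9
a_1 = 9 + 1*-9 = 0
a_2 = 9 + 2*-9 = -9
...
= [9, 0, -9, -18, -27, -36, -45, -54, -63]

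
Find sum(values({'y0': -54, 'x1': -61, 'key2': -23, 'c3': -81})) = (-54) + (-61) + (-23) + (-81)
= -219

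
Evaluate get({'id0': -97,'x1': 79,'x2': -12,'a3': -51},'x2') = -12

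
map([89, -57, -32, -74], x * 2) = [178, -114, -64, -148]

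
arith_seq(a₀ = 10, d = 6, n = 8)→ a_0 = 10 + 0*6 = 10
a_1 = 10 + 1*6 = 16
a_2 = 10 + 2*6 = 22
...
= [10, 16, 22, 28, 34, 40, 46, 52]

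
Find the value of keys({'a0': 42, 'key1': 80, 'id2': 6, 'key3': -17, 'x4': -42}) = ['a0', 'key1', 'id2', 'key3', 'x4']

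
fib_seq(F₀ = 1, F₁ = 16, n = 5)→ F_2 = F_1 + F_0 = 17
F_3 = F_2 + F_1 = 33
F_4 = F_3 + F_2 = 50
= [1, 16, 17, 33, 50]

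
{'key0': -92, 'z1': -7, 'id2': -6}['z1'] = -7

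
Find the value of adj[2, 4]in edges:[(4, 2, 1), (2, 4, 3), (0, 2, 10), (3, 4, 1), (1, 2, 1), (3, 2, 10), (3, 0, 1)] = 3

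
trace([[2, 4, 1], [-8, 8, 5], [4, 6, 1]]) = 11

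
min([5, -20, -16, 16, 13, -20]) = -20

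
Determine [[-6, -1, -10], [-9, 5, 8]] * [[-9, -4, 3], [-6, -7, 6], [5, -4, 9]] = [[10, 71, -114], [91, -31, 75]]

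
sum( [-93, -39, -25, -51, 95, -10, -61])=(-93) + (-39) + (-25) + (-51) + 95 + (-10) + (-61)
= -184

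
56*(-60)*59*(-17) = 3370080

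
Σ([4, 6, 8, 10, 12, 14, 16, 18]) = 4 + 6 + 8 + 10 + 12 + 14 + 16 + 18
= 88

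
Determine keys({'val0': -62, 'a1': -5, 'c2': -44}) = ['val0', 'a1', 'c2']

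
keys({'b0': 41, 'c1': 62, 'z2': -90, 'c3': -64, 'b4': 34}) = ['b0', 'c1', 'z2', 'c3', 'b4']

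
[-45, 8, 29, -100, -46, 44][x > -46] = [-45, 8, 29, 44]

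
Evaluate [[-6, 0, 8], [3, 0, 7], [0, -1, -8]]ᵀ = [[-6, 3, 0], [0, 0, -1], [8, 7, -8]]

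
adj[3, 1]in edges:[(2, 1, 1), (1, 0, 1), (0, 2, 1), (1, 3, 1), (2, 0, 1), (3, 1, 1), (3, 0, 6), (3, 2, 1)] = 1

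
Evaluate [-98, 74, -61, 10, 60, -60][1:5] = [74, -61, 10, 60]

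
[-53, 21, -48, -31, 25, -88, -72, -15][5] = -88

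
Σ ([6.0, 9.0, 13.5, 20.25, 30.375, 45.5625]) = 6.0 + 9.0 + 13.5 + 20.25 + 30.375 + 45.5625
= 124.6875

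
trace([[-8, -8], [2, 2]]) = diagonal: (-8) + 2
= -6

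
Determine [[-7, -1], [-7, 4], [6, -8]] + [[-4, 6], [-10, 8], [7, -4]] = [[-11, 5], [-17, 12], [13, -12]]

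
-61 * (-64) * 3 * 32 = 374784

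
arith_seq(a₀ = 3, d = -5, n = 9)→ [3, -2, -7, -12, -17, -22, -27, -32, -37]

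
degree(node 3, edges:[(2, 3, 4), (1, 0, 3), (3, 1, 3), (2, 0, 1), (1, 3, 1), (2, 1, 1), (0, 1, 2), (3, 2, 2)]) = incident: (2,3), (3,1), (1,3), (3,2)
= 4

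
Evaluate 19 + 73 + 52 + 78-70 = 152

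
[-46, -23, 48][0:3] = [-46, -23, 48]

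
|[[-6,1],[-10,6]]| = -26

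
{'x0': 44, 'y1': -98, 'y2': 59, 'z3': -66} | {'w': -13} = {'x0': 44, 'y1': -98, 'y2': 59, 'z3': -66, 'w': -13}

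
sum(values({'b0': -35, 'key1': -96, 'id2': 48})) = (-35) + (-96) + 48
= -83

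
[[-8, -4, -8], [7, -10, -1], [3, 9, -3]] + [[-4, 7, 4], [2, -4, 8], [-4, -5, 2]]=[[-12, 3, -4], [9, -14, 7], [-1, 4, -1]]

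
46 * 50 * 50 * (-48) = -5520000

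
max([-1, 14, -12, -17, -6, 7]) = 14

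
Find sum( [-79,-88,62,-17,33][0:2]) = slice → [-79, -88]
(-79) + (-88)
= -167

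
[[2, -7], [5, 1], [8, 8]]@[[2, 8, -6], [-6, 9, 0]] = [[46, -47, -12], [4, 49, -30], [-32, 136, -48]]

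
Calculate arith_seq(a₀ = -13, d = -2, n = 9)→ [-13, -15, -17, -19, -21, -23, -25, -27, -29]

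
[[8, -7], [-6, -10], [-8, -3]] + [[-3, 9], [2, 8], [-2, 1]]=[[5, 2], [-4, -2], [-10, -2]]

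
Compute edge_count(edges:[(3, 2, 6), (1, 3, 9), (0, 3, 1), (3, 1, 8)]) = 4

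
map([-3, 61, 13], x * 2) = [-6, 122, 26]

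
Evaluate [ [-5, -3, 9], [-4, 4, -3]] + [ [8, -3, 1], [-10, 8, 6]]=[[3, -6, 10], [-14, 12, 3]]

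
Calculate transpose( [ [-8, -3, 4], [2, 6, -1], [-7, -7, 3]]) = [[-8, 2, -7], [-3, 6, -7], [4, -1, 3]]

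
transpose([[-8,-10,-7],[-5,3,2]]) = [[-8, -5], [-10, 3], [-7, 2]]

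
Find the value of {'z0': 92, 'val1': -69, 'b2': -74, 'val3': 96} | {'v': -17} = {'z0': 92, 'val1': -69, 'b2': -74, 'val3': 96, 'v': -17}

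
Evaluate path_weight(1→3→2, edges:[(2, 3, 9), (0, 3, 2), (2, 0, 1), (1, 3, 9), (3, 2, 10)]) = w(1→3)=9 + w(3→2)=10
= 19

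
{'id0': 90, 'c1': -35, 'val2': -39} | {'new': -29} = {'id0': 90, 'c1': -35, 'val2': -39, 'new': -29}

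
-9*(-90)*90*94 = 6852600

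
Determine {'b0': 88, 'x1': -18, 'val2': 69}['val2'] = 69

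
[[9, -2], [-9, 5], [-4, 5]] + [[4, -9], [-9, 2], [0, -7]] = [[13, -11], [-18, 7], [-4, -2]]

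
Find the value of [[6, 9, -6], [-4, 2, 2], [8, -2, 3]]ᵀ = [[6, -4, 8], [9, 2, -2], [-6, 2, 3]]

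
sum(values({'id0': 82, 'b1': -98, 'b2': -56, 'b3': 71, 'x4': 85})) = 82 + (-98) + (-56) + 71 + 85
= 84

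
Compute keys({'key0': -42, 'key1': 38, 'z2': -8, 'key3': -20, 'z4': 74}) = ['key0', 'key1', 'z2', 'key3', 'z4']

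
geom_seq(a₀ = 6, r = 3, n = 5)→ [6, 18, 54, 162, 486]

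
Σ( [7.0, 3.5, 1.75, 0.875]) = 13.125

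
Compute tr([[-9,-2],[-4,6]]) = diagonal: (-9) + 6
= -3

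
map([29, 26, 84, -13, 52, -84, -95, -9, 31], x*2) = [58, 52, 168, -26, 104, -168, -190, -18, 62]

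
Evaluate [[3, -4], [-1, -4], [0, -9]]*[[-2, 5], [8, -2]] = [[-38, 23], [-30, 3], [-72, 18]]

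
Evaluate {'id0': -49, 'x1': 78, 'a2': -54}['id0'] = -49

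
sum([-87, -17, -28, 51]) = -81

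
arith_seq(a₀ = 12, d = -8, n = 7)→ [12, 4, -4, -12, -20, -28, -36]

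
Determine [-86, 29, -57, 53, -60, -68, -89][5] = -68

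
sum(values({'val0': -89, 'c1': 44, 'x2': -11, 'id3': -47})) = -103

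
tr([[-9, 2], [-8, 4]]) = -5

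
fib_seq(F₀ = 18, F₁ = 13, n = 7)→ F_2 = F_1 + F_0 = 31
F_3 = F_2 + F_1 = 44
F_4 = F_3 + F_2 = 75
...
= [18, 13, 31, 44, 75, 119, 194]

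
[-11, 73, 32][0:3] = [-11, 73, 32]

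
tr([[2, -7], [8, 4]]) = diagonal: 2 + 4
= 6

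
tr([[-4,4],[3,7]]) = diagonal: (-4) + 7
= 3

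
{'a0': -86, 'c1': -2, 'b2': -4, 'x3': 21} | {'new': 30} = {'a0': -86, 'c1': -2, 'b2': -4, 'x3': 21, 'new': 30}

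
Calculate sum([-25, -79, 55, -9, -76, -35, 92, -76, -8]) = (-25) + (-79) + 55 + (-9) + (-76) + (-35) + 92 + (-76) + (-8)
= -161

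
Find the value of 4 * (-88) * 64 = -22528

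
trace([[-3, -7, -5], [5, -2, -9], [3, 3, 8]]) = diagonal: (-3) + (-2) + 8
= 3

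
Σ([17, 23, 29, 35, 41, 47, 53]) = 245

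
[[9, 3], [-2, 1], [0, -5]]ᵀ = [[9, -2, 0], [3, 1, -5]]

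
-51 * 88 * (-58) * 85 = 22125840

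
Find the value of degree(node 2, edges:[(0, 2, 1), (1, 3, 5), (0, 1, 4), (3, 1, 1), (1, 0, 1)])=incident: (0,2)
= 1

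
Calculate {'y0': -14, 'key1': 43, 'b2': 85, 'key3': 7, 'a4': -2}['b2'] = 85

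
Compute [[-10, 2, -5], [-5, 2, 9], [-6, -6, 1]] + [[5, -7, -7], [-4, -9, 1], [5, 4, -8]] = [[-5, -5, -12], [-9, -7, 10], [-1, -2, -7]]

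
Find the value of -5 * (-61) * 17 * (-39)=-202215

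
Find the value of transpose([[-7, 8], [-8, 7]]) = [[-7, -8], [8, 7]]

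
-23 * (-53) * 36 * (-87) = -3817908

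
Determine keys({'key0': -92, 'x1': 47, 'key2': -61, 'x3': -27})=['key0', 'x1', 'key2', 'x3']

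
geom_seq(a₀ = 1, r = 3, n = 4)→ a_0 = 1*3^0 = 1
a_1 = 1*3^1 = 3
a_2 = 1*3^2 = 9
...
= [1, 3, 9, 27]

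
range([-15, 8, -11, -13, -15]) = 23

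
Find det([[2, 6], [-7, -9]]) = (2)*(-9) - (6)*(-7)
= 24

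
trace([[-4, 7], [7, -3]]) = -7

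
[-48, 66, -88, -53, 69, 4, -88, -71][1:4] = [66, -88, -53]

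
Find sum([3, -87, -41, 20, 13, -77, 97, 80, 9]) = 3 + (-87) + (-41) + 20 + 13 + (-77) + 97 + 80 + 9
= 17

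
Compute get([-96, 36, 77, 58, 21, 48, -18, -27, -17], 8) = -17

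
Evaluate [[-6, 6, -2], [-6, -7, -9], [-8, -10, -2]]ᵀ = [[-6, -6, -8], [6, -7, -10], [-2, -9, -2]]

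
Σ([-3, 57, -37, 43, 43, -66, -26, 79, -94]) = -4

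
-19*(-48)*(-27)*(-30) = 738720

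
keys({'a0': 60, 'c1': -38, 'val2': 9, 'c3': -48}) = ['a0', 'c1', 'val2', 'c3']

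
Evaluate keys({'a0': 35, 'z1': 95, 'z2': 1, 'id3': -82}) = ['a0', 'z1', 'z2', 'id3']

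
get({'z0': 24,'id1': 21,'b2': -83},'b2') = -83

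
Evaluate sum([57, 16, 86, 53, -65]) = 57 + 16 + 86 + 53 + (-65)
= 147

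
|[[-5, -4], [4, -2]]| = 26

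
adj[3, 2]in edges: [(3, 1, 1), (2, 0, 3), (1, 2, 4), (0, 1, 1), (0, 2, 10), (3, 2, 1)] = 1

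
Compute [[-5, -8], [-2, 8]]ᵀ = [[-5, -2], [-8, 8]]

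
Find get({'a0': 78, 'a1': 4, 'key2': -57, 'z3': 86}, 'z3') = 86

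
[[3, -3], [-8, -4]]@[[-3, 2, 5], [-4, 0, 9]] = [[3, 6, -12], [40, -16, -76]]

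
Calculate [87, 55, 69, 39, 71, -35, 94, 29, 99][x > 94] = [99]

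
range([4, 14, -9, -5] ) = 23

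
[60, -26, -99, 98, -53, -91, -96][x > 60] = keep x where x > 60: 60✗, -26✗, -99✗, 98✓, -53✗, -91✗, -96✗
= [98]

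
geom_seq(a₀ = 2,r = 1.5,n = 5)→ a_0 = 2*1.5^0 = 2.0
a_1 = 2*1.5^1 = 3.0
a_2 = 2*1.5^2 = 4.5
...
= [2.0, 3.0, 4.5, 6.75, 10.125]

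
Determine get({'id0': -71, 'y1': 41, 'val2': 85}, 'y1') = 41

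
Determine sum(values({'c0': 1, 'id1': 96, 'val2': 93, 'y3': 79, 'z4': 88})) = 1 + 96 + 93 + 79 + 88
= 357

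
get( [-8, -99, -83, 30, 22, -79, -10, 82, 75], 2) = -83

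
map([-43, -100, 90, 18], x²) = [1849, 10000, 8100, 324]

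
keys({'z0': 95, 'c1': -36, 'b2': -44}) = ['z0', 'c1', 'b2']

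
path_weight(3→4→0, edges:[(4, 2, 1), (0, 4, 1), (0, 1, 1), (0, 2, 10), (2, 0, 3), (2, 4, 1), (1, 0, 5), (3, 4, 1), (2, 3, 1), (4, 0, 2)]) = w(3→4)=1 + w(4→0)=2
= 3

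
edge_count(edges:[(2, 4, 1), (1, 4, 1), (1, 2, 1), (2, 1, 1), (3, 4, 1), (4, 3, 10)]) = 6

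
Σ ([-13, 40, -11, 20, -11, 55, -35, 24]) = 69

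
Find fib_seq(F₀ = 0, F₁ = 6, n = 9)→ F_2 = F_1 + F_0 = 6
F_3 = F_2 + F_1 = 12
F_4 = F_3 + F_2 = 18
...
= [0, 6, 6, 12, 18, 30, 48, 78, 126]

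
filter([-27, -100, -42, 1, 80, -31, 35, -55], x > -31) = keep x where x > -31: -27✓, -100✗, -42✗, 1✓, 80✓, -31✗, 35✓, -55✗
= [-27, 1, 80, 35]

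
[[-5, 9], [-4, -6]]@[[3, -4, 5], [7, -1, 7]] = C[0][0] = (-5)*(3) + (9)*(7) = 48
C[0][1] = (-5)*(-4) + (9)*(-1) = 11
C[0][2] = (-5)*(5) + (9)*(7) = 38
C[1][0] = (-4)*(3) + (-6)*(7) = -54
C[1][1] = (-4)*(-4) + (-6)*(-1) = 22
C[1][2] = (-4)*(5) + (-6)*(7) = -62
= [[48, 11, 38], [-54, 22, -62]]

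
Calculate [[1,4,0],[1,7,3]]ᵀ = [[1, 1], [4, 7], [0, 3]]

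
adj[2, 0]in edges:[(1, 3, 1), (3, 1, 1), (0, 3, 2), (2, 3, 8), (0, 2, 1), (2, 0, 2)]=2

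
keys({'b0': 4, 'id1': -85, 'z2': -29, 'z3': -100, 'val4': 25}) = ['b0', 'id1', 'z2', 'z3', 'val4']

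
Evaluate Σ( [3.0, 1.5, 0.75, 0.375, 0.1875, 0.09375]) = 5.90625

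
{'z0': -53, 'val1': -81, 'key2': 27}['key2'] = 27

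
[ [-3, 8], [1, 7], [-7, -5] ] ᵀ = [[-3, 1, -7], [8, 7, -5]]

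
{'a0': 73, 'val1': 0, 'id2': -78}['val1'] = 0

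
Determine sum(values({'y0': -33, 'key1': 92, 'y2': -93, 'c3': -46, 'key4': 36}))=(-33) + 92 + (-93) + (-46) + 36
= -44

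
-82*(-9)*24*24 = 425088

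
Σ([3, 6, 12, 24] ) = 45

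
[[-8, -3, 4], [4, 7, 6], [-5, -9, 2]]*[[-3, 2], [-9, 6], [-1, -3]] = C[0][0] = (-8)*(-3) + (-3)*(-9) + (4)*(-1) = 47
C[0][1] = (-8)*(2) + (-3)*(6) + (4)*(-3) = -46
C[1][0] = (4)*(-3) + (7)*(-9) + (6)*(-1) = -81
C[1][1] = (4)*(2) + (7)*(6) + (6)*(-3) = 32
C[2][0] = (-5)*(-3) + (-9)*(-9) + (2)*(-1) = 94
C[2][1] = (-5)*(2) + (-9)*(6) + (2)*(-3) = -70
= [[47, -46], [-81, 32], [94, -70]]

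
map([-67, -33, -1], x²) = (-67)²=4489, (-33)²=1089, (-1)²=1
= [4489, 1089, 1]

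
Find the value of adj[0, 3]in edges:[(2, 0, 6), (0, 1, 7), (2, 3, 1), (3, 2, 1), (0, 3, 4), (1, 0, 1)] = 4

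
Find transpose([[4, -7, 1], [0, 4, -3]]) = [[4, 0], [-7, 4], [1, -3]]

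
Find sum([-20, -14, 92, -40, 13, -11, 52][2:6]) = slice → [92, -40, 13, -11]
92 + (-40) + 13 + (-11)
= 54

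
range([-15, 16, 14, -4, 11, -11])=31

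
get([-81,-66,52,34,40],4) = 40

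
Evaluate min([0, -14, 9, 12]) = -14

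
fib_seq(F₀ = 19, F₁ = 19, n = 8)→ F_2 = F_1 + F_0 = 38
F_3 = F_2 + F_1 = 57
F_4 = F_3 + F_2 = 95
...
= [19, 19, 38, 57, 95, 152, 247, 399]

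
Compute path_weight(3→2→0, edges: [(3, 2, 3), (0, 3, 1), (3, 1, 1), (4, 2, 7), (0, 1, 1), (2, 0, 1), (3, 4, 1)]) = 4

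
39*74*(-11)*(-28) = 888888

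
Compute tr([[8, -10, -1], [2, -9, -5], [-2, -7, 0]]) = diagonal: 8 + (-9) + 0
= -1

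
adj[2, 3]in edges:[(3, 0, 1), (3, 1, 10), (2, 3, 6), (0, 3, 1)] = 6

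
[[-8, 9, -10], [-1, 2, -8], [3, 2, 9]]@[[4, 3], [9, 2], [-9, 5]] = [[139, -56], [86, -39], [-51, 58]]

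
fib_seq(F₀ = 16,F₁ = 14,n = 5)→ [16, 14, 30, 44, 74]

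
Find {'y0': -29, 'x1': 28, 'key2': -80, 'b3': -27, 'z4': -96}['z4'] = -96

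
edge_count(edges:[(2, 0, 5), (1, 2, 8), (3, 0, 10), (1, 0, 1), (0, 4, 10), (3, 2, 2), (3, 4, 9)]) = 7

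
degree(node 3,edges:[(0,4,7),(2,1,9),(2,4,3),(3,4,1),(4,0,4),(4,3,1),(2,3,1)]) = incident: (3,4), (4,3), (2,3)
= 3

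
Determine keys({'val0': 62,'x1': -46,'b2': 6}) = ['val0', 'x1', 'b2']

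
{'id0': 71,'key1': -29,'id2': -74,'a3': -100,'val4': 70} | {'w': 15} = {'id0': 71, 'key1': -29, 'id2': -74, 'a3': -100, 'val4': 70, 'w': 15}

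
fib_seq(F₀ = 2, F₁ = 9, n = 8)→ [2, 9, 11, 20, 31, 51, 82, 133]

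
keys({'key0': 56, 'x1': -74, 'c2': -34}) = ['key0', 'x1', 'c2']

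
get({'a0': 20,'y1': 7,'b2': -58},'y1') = 7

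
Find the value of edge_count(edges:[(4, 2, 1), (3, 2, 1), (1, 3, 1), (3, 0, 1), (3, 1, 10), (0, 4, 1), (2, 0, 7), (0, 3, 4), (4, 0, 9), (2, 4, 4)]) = 10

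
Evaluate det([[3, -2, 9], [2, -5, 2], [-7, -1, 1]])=-310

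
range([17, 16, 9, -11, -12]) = 29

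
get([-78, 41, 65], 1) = 41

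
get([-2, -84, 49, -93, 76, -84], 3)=-93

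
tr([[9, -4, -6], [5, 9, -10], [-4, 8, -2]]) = diagonal: 9 + 9 + (-2)
= 16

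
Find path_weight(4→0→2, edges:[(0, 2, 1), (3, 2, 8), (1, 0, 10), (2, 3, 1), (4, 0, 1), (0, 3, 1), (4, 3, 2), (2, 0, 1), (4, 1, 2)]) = w(4→0)=1 + w(0→2)=1
= 2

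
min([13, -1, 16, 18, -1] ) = -1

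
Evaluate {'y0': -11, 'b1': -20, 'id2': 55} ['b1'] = -20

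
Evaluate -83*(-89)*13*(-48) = -4609488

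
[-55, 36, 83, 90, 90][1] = 36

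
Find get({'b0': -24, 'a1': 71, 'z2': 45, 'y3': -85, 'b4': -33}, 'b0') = -24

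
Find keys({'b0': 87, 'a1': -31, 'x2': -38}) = ['b0', 'a1', 'x2']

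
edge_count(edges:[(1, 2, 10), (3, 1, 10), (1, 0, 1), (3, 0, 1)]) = 4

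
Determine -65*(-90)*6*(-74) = -2597400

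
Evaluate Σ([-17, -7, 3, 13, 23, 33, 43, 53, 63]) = (-17) + (-7) + 3 + 13 + 23 + 33 + 43 + 53 + 63
= 207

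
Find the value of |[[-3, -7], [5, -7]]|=56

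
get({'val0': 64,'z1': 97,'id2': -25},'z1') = 97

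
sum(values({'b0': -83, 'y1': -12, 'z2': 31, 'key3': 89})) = (-83) + (-12) + 31 + 89
= 25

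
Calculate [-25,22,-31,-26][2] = -31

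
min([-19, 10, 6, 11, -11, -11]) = -19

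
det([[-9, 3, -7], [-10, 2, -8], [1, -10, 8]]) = (1)*(-9)*det([[2, -8], [-10, 8]]) + (-1)*(3)*det([[-10, -8], [1, 8]]) + (1)*(-7)*det([[-10, 2], [1, -10]])
= 576 + 216 + -686
= 106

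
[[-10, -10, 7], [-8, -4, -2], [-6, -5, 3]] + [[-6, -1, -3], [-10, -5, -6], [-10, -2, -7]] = [[-16, -11, 4], [-18, -9, -8], [-16, -7, -4]]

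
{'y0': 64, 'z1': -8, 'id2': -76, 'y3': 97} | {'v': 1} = {'y0': 64, 'z1': -8, 'id2': -76, 'y3': 97, 'v': 1}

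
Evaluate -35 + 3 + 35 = 3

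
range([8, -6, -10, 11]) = 21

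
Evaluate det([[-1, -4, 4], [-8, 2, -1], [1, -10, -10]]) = 666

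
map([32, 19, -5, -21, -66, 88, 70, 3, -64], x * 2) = 32*2=64, 19*2=38, -5*2=-10, -21*2=-42, -66*2=-132, 88*2=176, 70*2=140, 3*2=6, -64*2=-128
= [64, 38, -10, -42, -132, 176, 140, 6, -128]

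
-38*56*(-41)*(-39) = -3402672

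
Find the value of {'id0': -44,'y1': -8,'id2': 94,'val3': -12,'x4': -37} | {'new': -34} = {'id0': -44, 'y1': -8, 'id2': 94, 'val3': -12, 'x4': -37, 'new': -34}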